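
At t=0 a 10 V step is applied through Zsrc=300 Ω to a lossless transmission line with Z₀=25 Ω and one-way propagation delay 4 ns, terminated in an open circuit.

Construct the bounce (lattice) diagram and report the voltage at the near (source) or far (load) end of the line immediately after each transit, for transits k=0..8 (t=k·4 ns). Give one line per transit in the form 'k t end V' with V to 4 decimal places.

0 0 source 0.7692
1 4 load 1.5385
2 8 source 2.1893
3 12 load 2.8402
4 16 source 3.3910
5 20 load 3.9417
6 24 source 4.4078
7 28 load 4.8738
8 32 source 5.2681

Γ_L=1.000000, Γ_S=0.846154; launch V₁=10·25/325=0.769231
k=0 src: V=0.7692
k=1 load: inc=0.769231, refl=0.769231·1.000000=0.7692; V=0.000000+0.769231+0.769231=1.5385
k=2 src: inc=0.769231, refl=0.769231·0.846154=0.6509; V=0.769231+0.769231+0.650888=2.1893
k=3 load: inc=0.650888, refl=0.650888·1.000000=0.6509; V=1.538462+0.650888+0.650888=2.8402
k=4 src: inc=0.650888, refl=0.650888·0.846154=0.5508; V=2.189349+0.650888+0.550751=3.3910
k=5 load: inc=0.550751, refl=0.550751·1.000000=0.5508; V=2.840237+0.550751+0.550751=3.9417
k=6 src: inc=0.550751, refl=0.550751·0.846154=0.4660; V=3.390988+0.550751+0.466020=4.4078
k=7 load: inc=0.466020, refl=0.466020·1.000000=0.4660; V=3.941739+0.466020+0.466020=4.8738
k=8 src: inc=0.466020, refl=0.466020·0.846154=0.3943; V=4.407759+0.466020+0.394325=5.2681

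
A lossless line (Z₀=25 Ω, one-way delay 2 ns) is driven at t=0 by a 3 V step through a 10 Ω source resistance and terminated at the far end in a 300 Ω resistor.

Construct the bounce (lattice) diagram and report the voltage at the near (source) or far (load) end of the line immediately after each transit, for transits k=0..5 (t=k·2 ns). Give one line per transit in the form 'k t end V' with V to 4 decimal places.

0 0 source 2.1429
1 2 load 3.9560
2 4 source 3.1790
3 6 load 2.5214
4 8 source 2.8032
5 10 load 3.0417

Γ_L=0.846154, Γ_S=-0.428571; launch V₁=3·25/35=2.142857
k=0 src: V=2.1429
k=1 load: inc=2.142857, refl=2.142857·0.846154=1.8132; V=0.000000+2.142857+1.813187=3.9560
k=2 src: inc=1.813187, refl=1.813187·-0.428571=-0.7771; V=2.142857+1.813187+-0.777080=3.1790
k=3 load: inc=-0.777080, refl=-0.777080·0.846154=-0.6575; V=3.956044+-0.777080+-0.657529=2.5214
k=4 src: inc=-0.657529, refl=-0.657529·-0.428571=0.2818; V=3.178964+-0.657529+0.281798=2.8032
k=5 load: inc=0.281798, refl=0.281798·0.846154=0.2384; V=2.521435+0.281798+0.238445=3.0417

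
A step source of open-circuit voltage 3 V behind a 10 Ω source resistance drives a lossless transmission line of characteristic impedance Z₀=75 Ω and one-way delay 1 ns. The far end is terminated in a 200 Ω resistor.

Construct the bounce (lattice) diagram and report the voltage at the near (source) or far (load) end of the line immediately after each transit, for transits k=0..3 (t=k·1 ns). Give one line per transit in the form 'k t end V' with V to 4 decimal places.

Γ_L=0.454545, Γ_S=-0.764706; launch V₁=3·75/85=2.647059
k=0 src: V=2.6471
k=1 load: inc=2.647059, refl=2.647059·0.454545=1.2032; V=0.000000+2.647059+1.203209=3.8503
k=2 src: inc=1.203209, refl=1.203209·-0.764706=-0.9201; V=2.647059+1.203209+-0.920101=2.9302
k=3 load: inc=-0.920101, refl=-0.920101·0.454545=-0.4182; V=3.850267+-0.920101+-0.418228=2.5119

0 0 source 2.6471
1 1 load 3.8503
2 2 source 2.9302
3 3 load 2.5119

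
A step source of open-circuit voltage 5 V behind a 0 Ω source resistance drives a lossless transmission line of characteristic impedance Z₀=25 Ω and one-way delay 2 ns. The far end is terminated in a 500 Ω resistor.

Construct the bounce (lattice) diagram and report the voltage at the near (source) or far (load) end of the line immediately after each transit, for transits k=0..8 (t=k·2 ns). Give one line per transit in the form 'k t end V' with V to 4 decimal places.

Γ_L=0.904762, Γ_S=-1.000000; launch V₁=5·25/25=5.000000
k=0 src: V=5.0000
k=1 load: inc=5.000000, refl=5.000000·0.904762=4.5238; V=0.000000+5.000000+4.523810=9.5238
k=2 src: inc=4.523810, refl=4.523810·-1.000000=-4.5238; V=5.000000+4.523810+-4.523810=5.0000
k=3 load: inc=-4.523810, refl=-4.523810·0.904762=-4.0930; V=9.523810+-4.523810+-4.092971=0.9070
k=4 src: inc=-4.092971, refl=-4.092971·-1.000000=4.0930; V=5.000000+-4.092971+4.092971=5.0000
k=5 load: inc=4.092971, refl=4.092971·0.904762=3.7032; V=0.907029+4.092971+3.703164=8.7032
k=6 src: inc=3.703164, refl=3.703164·-1.000000=-3.7032; V=5.000000+3.703164+-3.703164=5.0000
k=7 load: inc=-3.703164, refl=-3.703164·0.904762=-3.3505; V=8.703164+-3.703164+-3.350482=1.6495
k=8 src: inc=-3.350482, refl=-3.350482·-1.000000=3.3505; V=5.000000+-3.350482+3.350482=5.0000

0 0 source 5.0000
1 2 load 9.5238
2 4 source 5.0000
3 6 load 0.9070
4 8 source 5.0000
5 10 load 8.7032
6 12 source 5.0000
7 14 load 1.6495
8 16 source 5.0000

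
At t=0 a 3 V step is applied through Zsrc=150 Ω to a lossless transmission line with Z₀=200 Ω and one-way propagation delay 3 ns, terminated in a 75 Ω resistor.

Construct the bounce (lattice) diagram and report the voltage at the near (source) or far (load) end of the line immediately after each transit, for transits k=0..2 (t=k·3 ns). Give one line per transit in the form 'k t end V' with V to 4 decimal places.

Γ_L=-0.454545, Γ_S=-0.142857; launch V₁=3·200/350=1.714286
k=0 src: V=1.7143
k=1 load: inc=1.714286, refl=1.714286·-0.454545=-0.7792; V=0.000000+1.714286+-0.779221=0.9351
k=2 src: inc=-0.779221, refl=-0.779221·-0.142857=0.1113; V=1.714286+-0.779221+0.111317=1.0464

0 0 source 1.7143
1 3 load 0.9351
2 6 source 1.0464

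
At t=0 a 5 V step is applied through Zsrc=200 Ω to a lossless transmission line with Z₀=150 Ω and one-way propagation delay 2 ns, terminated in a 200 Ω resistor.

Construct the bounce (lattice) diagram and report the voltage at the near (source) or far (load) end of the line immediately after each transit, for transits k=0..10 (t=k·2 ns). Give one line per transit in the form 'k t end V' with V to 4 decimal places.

Γ_L=0.142857, Γ_S=0.142857; launch V₁=5·150/350=2.142857
k=0 src: V=2.1429
k=1 load: inc=2.142857, refl=2.142857·0.142857=0.3061; V=0.000000+2.142857+0.306122=2.4490
k=2 src: inc=0.306122, refl=0.306122·0.142857=0.0437; V=2.142857+0.306122+0.043732=2.4927
k=3 load: inc=0.043732, refl=0.043732·0.142857=0.0062; V=2.448980+0.043732+0.006247=2.4990
k=4 src: inc=0.006247, refl=0.006247·0.142857=0.0009; V=2.492711+0.006247+0.000892=2.4999
k=5 load: inc=0.000892, refl=0.000892·0.142857=0.0001; V=2.498959+0.000892+0.000127=2.5000
k=6 src: inc=0.000127, refl=0.000127·0.142857=0.0000; V=2.499851+0.000127+0.000018=2.5000
k=7 load: inc=0.000018, refl=0.000018·0.142857=0.0000; V=2.499979+0.000018+0.000003=2.5000
k=8 src: inc=0.000003, refl=0.000003·0.142857=0.0000; V=2.499997+0.000003+0.000000=2.5000
k=9 load: inc=0.000000, refl=0.000000·0.142857=0.0000; V=2.500000+0.000000+0.000000=2.5000
k=10 src: inc=0.000000, refl=0.000000·0.142857=0.0000; V=2.500000+0.000000+0.000000=2.5000

0 0 source 2.1429
1 2 load 2.4490
2 4 source 2.4927
3 6 load 2.4990
4 8 source 2.4999
5 10 load 2.5000
6 12 source 2.5000
7 14 load 2.5000
8 16 source 2.5000
9 18 load 2.5000
10 20 source 2.5000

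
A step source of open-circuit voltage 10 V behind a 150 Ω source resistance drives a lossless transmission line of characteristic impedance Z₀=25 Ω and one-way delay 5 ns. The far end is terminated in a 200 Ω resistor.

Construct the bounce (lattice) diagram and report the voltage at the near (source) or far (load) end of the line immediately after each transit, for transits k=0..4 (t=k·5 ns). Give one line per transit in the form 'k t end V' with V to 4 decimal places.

0 0 source 1.4286
1 5 load 2.5397
2 10 source 3.3333
3 15 load 3.9506
4 20 source 4.3915

Γ_L=0.777778, Γ_S=0.714286; launch V₁=10·25/175=1.428571
k=0 src: V=1.4286
k=1 load: inc=1.428571, refl=1.428571·0.777778=1.1111; V=0.000000+1.428571+1.111111=2.5397
k=2 src: inc=1.111111, refl=1.111111·0.714286=0.7937; V=1.428571+1.111111+0.793651=3.3333
k=3 load: inc=0.793651, refl=0.793651·0.777778=0.6173; V=2.539683+0.793651+0.617284=3.9506
k=4 src: inc=0.617284, refl=0.617284·0.714286=0.4409; V=3.333333+0.617284+0.440917=4.3915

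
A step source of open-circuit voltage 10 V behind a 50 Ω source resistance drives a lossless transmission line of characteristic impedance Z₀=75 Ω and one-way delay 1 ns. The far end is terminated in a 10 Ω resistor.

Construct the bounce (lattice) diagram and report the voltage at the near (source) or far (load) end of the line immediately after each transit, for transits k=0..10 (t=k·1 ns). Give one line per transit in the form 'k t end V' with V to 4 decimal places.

Γ_L=-0.764706, Γ_S=-0.200000; launch V₁=10·75/125=6.000000
k=0 src: V=6.0000
k=1 load: inc=6.000000, refl=6.000000·-0.764706=-4.5882; V=0.000000+6.000000+-4.588235=1.4118
k=2 src: inc=-4.588235, refl=-4.588235·-0.200000=0.9176; V=6.000000+-4.588235+0.917647=2.3294
k=3 load: inc=0.917647, refl=0.917647·-0.764706=-0.7017; V=1.411765+0.917647+-0.701730=1.6277
k=4 src: inc=-0.701730, refl=-0.701730·-0.200000=0.1403; V=2.329412+-0.701730+0.140346=1.7680
k=5 load: inc=0.140346, refl=0.140346·-0.764706=-0.1073; V=1.627682+0.140346+-0.107323=1.6607
k=6 src: inc=-0.107323, refl=-0.107323·-0.200000=0.0215; V=1.768028+-0.107323+0.021465=1.6822
k=7 load: inc=0.021465, refl=0.021465·-0.764706=-0.0164; V=1.660704+0.021465+-0.016414=1.6658
k=8 src: inc=-0.016414, refl=-0.016414·-0.200000=0.0033; V=1.682169+-0.016414+0.003283=1.6690
k=9 load: inc=0.003283, refl=0.003283·-0.764706=-0.0025; V=1.665755+0.003283+-0.002510=1.6665
k=10 src: inc=-0.002510, refl=-0.002510·-0.200000=0.0005; V=1.669038+-0.002510+0.000502=1.6670

0 0 source 6.0000
1 1 load 1.4118
2 2 source 2.3294
3 3 load 1.6277
4 4 source 1.7680
5 5 load 1.6607
6 6 source 1.6822
7 7 load 1.6658
8 8 source 1.6690
9 9 load 1.6665
10 10 source 1.6670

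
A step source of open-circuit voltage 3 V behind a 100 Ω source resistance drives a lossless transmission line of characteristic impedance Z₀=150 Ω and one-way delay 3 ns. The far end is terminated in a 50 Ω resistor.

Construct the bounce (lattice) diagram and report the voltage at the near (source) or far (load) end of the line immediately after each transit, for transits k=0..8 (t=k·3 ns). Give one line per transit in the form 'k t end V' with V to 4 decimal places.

0 0 source 1.8000
1 3 load 0.9000
2 6 source 1.0800
3 9 load 0.9900
4 12 source 1.0080
5 15 load 0.9990
6 18 source 1.0008
7 21 load 0.9999
8 24 source 1.0001

Γ_L=-0.500000, Γ_S=-0.200000; launch V₁=3·150/250=1.800000
k=0 src: V=1.8000
k=1 load: inc=1.800000, refl=1.800000·-0.500000=-0.9000; V=0.000000+1.800000+-0.900000=0.9000
k=2 src: inc=-0.900000, refl=-0.900000·-0.200000=0.1800; V=1.800000+-0.900000+0.180000=1.0800
k=3 load: inc=0.180000, refl=0.180000·-0.500000=-0.0900; V=0.900000+0.180000+-0.090000=0.9900
k=4 src: inc=-0.090000, refl=-0.090000·-0.200000=0.0180; V=1.080000+-0.090000+0.018000=1.0080
k=5 load: inc=0.018000, refl=0.018000·-0.500000=-0.0090; V=0.990000+0.018000+-0.009000=0.9990
k=6 src: inc=-0.009000, refl=-0.009000·-0.200000=0.0018; V=1.008000+-0.009000+0.001800=1.0008
k=7 load: inc=0.001800, refl=0.001800·-0.500000=-0.0009; V=0.999000+0.001800+-0.000900=0.9999
k=8 src: inc=-0.000900, refl=-0.000900·-0.200000=0.0002; V=1.000800+-0.000900+0.000180=1.0001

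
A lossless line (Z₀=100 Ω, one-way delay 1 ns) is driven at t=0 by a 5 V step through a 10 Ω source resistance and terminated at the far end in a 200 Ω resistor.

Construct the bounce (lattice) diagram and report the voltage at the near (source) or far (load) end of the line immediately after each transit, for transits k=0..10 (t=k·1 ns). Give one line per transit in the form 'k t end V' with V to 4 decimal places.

Γ_L=0.333333, Γ_S=-0.818182; launch V₁=5·100/110=4.545455
k=0 src: V=4.5455
k=1 load: inc=4.545455, refl=4.545455·0.333333=1.5152; V=0.000000+4.545455+1.515152=6.0606
k=2 src: inc=1.515152, refl=1.515152·-0.818182=-1.2397; V=4.545455+1.515152+-1.239669=4.8209
k=3 load: inc=-1.239669, refl=-1.239669·0.333333=-0.4132; V=6.060606+-1.239669+-0.413223=4.4077
k=4 src: inc=-0.413223, refl=-0.413223·-0.818182=0.3381; V=4.820937+-0.413223+0.338092=4.7458
k=5 load: inc=0.338092, refl=0.338092·0.333333=0.1127; V=4.407713+0.338092+0.112697=4.8585
k=6 src: inc=0.112697, refl=0.112697·-0.818182=-0.0922; V=4.745805+0.112697+-0.092207=4.7663
k=7 load: inc=-0.092207, refl=-0.092207·0.333333=-0.0307; V=4.858502+-0.092207+-0.030736=4.7356
k=8 src: inc=-0.030736, refl=-0.030736·-0.818182=0.0251; V=4.766296+-0.030736+0.025147=4.7607
k=9 load: inc=0.025147, refl=0.025147·0.333333=0.0084; V=4.735560+0.025147+0.008382=4.7691
k=10 src: inc=0.008382, refl=0.008382·-0.818182=-0.0069; V=4.760707+0.008382+-0.006858=4.7622

0 0 source 4.5455
1 1 load 6.0606
2 2 source 4.8209
3 3 load 4.4077
4 4 source 4.7458
5 5 load 4.8585
6 6 source 4.7663
7 7 load 4.7356
8 8 source 4.7607
9 9 load 4.7691
10 10 source 4.7622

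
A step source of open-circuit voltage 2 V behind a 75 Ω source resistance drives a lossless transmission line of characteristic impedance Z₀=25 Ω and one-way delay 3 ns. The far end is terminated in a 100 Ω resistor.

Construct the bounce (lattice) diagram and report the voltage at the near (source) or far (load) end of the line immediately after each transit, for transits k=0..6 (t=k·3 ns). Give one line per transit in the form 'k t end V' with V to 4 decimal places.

0 0 source 0.5000
1 3 load 0.8000
2 6 source 0.9500
3 9 load 1.0400
4 12 source 1.0850
5 15 load 1.1120
6 18 source 1.1255

Γ_L=0.600000, Γ_S=0.500000; launch V₁=2·25/100=0.500000
k=0 src: V=0.5000
k=1 load: inc=0.500000, refl=0.500000·0.600000=0.3000; V=0.000000+0.500000+0.300000=0.8000
k=2 src: inc=0.300000, refl=0.300000·0.500000=0.1500; V=0.500000+0.300000+0.150000=0.9500
k=3 load: inc=0.150000, refl=0.150000·0.600000=0.0900; V=0.800000+0.150000+0.090000=1.0400
k=4 src: inc=0.090000, refl=0.090000·0.500000=0.0450; V=0.950000+0.090000+0.045000=1.0850
k=5 load: inc=0.045000, refl=0.045000·0.600000=0.0270; V=1.040000+0.045000+0.027000=1.1120
k=6 src: inc=0.027000, refl=0.027000·0.500000=0.0135; V=1.085000+0.027000+0.013500=1.1255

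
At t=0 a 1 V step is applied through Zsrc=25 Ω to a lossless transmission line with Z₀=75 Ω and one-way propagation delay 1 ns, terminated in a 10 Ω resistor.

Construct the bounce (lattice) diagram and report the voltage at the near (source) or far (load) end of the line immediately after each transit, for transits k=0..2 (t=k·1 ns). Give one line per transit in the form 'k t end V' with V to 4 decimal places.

Γ_L=-0.764706, Γ_S=-0.500000; launch V₁=1·75/100=0.750000
k=0 src: V=0.7500
k=1 load: inc=0.750000, refl=0.750000·-0.764706=-0.5735; V=0.000000+0.750000+-0.573529=0.1765
k=2 src: inc=-0.573529, refl=-0.573529·-0.500000=0.2868; V=0.750000+-0.573529+0.286765=0.4632

0 0 source 0.7500
1 1 load 0.1765
2 2 source 0.4632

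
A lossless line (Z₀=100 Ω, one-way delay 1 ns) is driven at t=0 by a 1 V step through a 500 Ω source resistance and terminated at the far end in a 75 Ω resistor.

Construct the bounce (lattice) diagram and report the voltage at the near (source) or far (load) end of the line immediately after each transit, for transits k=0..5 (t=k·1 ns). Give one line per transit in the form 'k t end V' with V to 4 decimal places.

Γ_L=-0.142857, Γ_S=0.666667; launch V₁=1·100/600=0.166667
k=0 src: V=0.1667
k=1 load: inc=0.166667, refl=0.166667·-0.142857=-0.0238; V=0.000000+0.166667+-0.023810=0.1429
k=2 src: inc=-0.023810, refl=-0.023810·0.666667=-0.0159; V=0.166667+-0.023810+-0.015873=0.1270
k=3 load: inc=-0.015873, refl=-0.015873·-0.142857=0.0023; V=0.142857+-0.015873+0.002268=0.1293
k=4 src: inc=0.002268, refl=0.002268·0.666667=0.0015; V=0.126984+0.002268+0.001512=0.1308
k=5 load: inc=0.001512, refl=0.001512·-0.142857=-0.0002; V=0.129252+0.001512+-0.000216=0.1305

0 0 source 0.1667
1 1 load 0.1429
2 2 source 0.1270
3 3 load 0.1293
4 4 source 0.1308
5 5 load 0.1305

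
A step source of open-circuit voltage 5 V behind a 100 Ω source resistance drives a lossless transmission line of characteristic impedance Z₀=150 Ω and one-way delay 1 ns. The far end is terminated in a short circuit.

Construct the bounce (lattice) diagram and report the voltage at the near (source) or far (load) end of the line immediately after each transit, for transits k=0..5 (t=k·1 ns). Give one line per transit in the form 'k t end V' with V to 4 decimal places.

0 0 source 3.0000
1 1 load 0.0000
2 2 source 0.6000
3 3 load 0.0000
4 4 source 0.1200
5 5 load 0.0000

Γ_L=-1.000000, Γ_S=-0.200000; launch V₁=5·150/250=3.000000
k=0 src: V=3.0000
k=1 load: inc=3.000000, refl=3.000000·-1.000000=-3.0000; V=0.000000+3.000000+-3.000000=0.0000
k=2 src: inc=-3.000000, refl=-3.000000·-0.200000=0.6000; V=3.000000+-3.000000+0.600000=0.6000
k=3 load: inc=0.600000, refl=0.600000·-1.000000=-0.6000; V=0.000000+0.600000+-0.600000=0.0000
k=4 src: inc=-0.600000, refl=-0.600000·-0.200000=0.1200; V=0.600000+-0.600000+0.120000=0.1200
k=5 load: inc=0.120000, refl=0.120000·-1.000000=-0.1200; V=0.000000+0.120000+-0.120000=0.0000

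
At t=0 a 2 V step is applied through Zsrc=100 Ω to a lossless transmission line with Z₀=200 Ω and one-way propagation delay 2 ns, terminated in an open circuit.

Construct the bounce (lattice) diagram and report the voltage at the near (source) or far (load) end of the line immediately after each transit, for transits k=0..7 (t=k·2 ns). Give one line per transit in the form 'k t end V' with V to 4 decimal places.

0 0 source 1.3333
1 2 load 2.6667
2 4 source 2.2222
3 6 load 1.7778
4 8 source 1.9259
5 10 load 2.0741
6 12 source 2.0247
7 14 load 1.9753

Γ_L=1.000000, Γ_S=-0.333333; launch V₁=2·200/300=1.333333
k=0 src: V=1.3333
k=1 load: inc=1.333333, refl=1.333333·1.000000=1.3333; V=0.000000+1.333333+1.333333=2.6667
k=2 src: inc=1.333333, refl=1.333333·-0.333333=-0.4444; V=1.333333+1.333333+-0.444444=2.2222
k=3 load: inc=-0.444444, refl=-0.444444·1.000000=-0.4444; V=2.666667+-0.444444+-0.444444=1.7778
k=4 src: inc=-0.444444, refl=-0.444444·-0.333333=0.1481; V=2.222222+-0.444444+0.148148=1.9259
k=5 load: inc=0.148148, refl=0.148148·1.000000=0.1481; V=1.777778+0.148148+0.148148=2.0741
k=6 src: inc=0.148148, refl=0.148148·-0.333333=-0.0494; V=1.925926+0.148148+-0.049383=2.0247
k=7 load: inc=-0.049383, refl=-0.049383·1.000000=-0.0494; V=2.074074+-0.049383+-0.049383=1.9753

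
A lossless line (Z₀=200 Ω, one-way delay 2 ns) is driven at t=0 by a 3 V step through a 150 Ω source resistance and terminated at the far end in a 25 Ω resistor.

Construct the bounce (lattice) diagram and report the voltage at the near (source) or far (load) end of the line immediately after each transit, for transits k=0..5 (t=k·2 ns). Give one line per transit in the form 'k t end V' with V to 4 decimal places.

0 0 source 1.7143
1 2 load 0.3810
2 4 source 0.5714
3 6 load 0.4233
4 8 source 0.4444
5 10 load 0.4280

Γ_L=-0.777778, Γ_S=-0.142857; launch V₁=3·200/350=1.714286
k=0 src: V=1.7143
k=1 load: inc=1.714286, refl=1.714286·-0.777778=-1.3333; V=0.000000+1.714286+-1.333333=0.3810
k=2 src: inc=-1.333333, refl=-1.333333·-0.142857=0.1905; V=1.714286+-1.333333+0.190476=0.5714
k=3 load: inc=0.190476, refl=0.190476·-0.777778=-0.1481; V=0.380952+0.190476+-0.148148=0.4233
k=4 src: inc=-0.148148, refl=-0.148148·-0.142857=0.0212; V=0.571429+-0.148148+0.021164=0.4444
k=5 load: inc=0.021164, refl=0.021164·-0.777778=-0.0165; V=0.423280+0.021164+-0.016461=0.4280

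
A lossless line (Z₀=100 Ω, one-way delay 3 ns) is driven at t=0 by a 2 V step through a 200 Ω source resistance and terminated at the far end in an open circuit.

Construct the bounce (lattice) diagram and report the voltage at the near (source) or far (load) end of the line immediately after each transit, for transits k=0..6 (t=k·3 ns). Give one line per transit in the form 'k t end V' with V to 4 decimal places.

0 0 source 0.6667
1 3 load 1.3333
2 6 source 1.5556
3 9 load 1.7778
4 12 source 1.8519
5 15 load 1.9259
6 18 source 1.9506

Γ_L=1.000000, Γ_S=0.333333; launch V₁=2·100/300=0.666667
k=0 src: V=0.6667
k=1 load: inc=0.666667, refl=0.666667·1.000000=0.6667; V=0.000000+0.666667+0.666667=1.3333
k=2 src: inc=0.666667, refl=0.666667·0.333333=0.2222; V=0.666667+0.666667+0.222222=1.5556
k=3 load: inc=0.222222, refl=0.222222·1.000000=0.2222; V=1.333333+0.222222+0.222222=1.7778
k=4 src: inc=0.222222, refl=0.222222·0.333333=0.0741; V=1.555556+0.222222+0.074074=1.8519
k=5 load: inc=0.074074, refl=0.074074·1.000000=0.0741; V=1.777778+0.074074+0.074074=1.9259
k=6 src: inc=0.074074, refl=0.074074·0.333333=0.0247; V=1.851852+0.074074+0.024691=1.9506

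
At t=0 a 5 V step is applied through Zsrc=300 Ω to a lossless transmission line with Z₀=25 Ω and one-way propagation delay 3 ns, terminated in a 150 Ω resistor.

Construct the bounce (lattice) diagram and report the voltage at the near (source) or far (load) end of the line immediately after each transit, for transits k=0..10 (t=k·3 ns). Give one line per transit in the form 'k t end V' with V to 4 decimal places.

Γ_L=0.714286, Γ_S=0.846154; launch V₁=5·25/325=0.384615
k=0 src: V=0.3846
k=1 load: inc=0.384615, refl=0.384615·0.714286=0.2747; V=0.000000+0.384615+0.274725=0.6593
k=2 src: inc=0.274725, refl=0.274725·0.846154=0.2325; V=0.384615+0.274725+0.232460=0.8918
k=3 load: inc=0.232460, refl=0.232460·0.714286=0.1660; V=0.659341+0.232460+0.166043=1.0578
k=4 src: inc=0.166043, refl=0.166043·0.846154=0.1405; V=0.891801+0.166043+0.140498=1.1983
k=5 load: inc=0.140498, refl=0.140498·0.714286=0.1004; V=1.057843+0.140498+0.100356=1.2987
k=6 src: inc=0.100356, refl=0.100356·0.846154=0.0849; V=1.198341+0.100356+0.084916=1.3836
k=7 load: inc=0.084916, refl=0.084916·0.714286=0.0607; V=1.298696+0.084916+0.060654=1.4443
k=8 src: inc=0.060654, refl=0.060654·0.846154=0.0513; V=1.383613+0.060654+0.051323=1.4956
k=9 load: inc=0.051323, refl=0.051323·0.714286=0.0367; V=1.444267+0.051323+0.036659=1.5322
k=10 src: inc=0.036659, refl=0.036659·0.846154=0.0310; V=1.495590+0.036659+0.031019=1.5633

0 0 source 0.3846
1 3 load 0.6593
2 6 source 0.8918
3 9 load 1.0578
4 12 source 1.1983
5 15 load 1.2987
6 18 source 1.3836
7 21 load 1.4443
8 24 source 1.4956
9 27 load 1.5322
10 30 source 1.5633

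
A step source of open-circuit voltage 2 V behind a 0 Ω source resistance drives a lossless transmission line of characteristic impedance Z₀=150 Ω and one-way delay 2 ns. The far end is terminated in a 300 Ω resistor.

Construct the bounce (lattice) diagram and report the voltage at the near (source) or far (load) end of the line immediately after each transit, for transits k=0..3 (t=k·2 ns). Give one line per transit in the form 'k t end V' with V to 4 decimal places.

0 0 source 2.0000
1 2 load 2.6667
2 4 source 2.0000
3 6 load 1.7778

Γ_L=0.333333, Γ_S=-1.000000; launch V₁=2·150/150=2.000000
k=0 src: V=2.0000
k=1 load: inc=2.000000, refl=2.000000·0.333333=0.6667; V=0.000000+2.000000+0.666667=2.6667
k=2 src: inc=0.666667, refl=0.666667·-1.000000=-0.6667; V=2.000000+0.666667+-0.666667=2.0000
k=3 load: inc=-0.666667, refl=-0.666667·0.333333=-0.2222; V=2.666667+-0.666667+-0.222222=1.7778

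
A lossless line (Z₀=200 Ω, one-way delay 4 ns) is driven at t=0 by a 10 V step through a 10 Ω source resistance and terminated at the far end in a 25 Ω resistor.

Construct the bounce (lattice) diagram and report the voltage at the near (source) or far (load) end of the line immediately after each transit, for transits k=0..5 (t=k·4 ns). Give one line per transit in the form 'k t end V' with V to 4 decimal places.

0 0 source 9.5238
1 4 load 2.1164
2 8 source 8.8183
3 12 load 3.6057
4 16 source 8.3219
5 20 load 4.6538

Γ_L=-0.777778, Γ_S=-0.904762; launch V₁=10·200/210=9.523810
k=0 src: V=9.5238
k=1 load: inc=9.523810, refl=9.523810·-0.777778=-7.4074; V=0.000000+9.523810+-7.407407=2.1164
k=2 src: inc=-7.407407, refl=-7.407407·-0.904762=6.7019; V=9.523810+-7.407407+6.701940=8.8183
k=3 load: inc=6.701940, refl=6.701940·-0.777778=-5.2126; V=2.116402+6.701940+-5.212620=3.6057
k=4 src: inc=-5.212620, refl=-5.212620·-0.904762=4.7162; V=8.818342+-5.212620+4.716180=8.3219
k=5 load: inc=4.716180, refl=4.716180·-0.777778=-3.6681; V=3.605722+4.716180+-3.668140=4.6538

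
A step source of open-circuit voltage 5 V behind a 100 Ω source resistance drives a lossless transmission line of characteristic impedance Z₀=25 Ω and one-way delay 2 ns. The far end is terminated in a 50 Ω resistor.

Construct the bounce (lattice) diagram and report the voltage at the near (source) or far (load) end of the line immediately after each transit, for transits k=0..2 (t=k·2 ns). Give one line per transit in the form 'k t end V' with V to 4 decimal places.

Γ_L=0.333333, Γ_S=0.600000; launch V₁=5·25/125=1.000000
k=0 src: V=1.0000
k=1 load: inc=1.000000, refl=1.000000·0.333333=0.3333; V=0.000000+1.000000+0.333333=1.3333
k=2 src: inc=0.333333, refl=0.333333·0.600000=0.2000; V=1.000000+0.333333+0.200000=1.5333

0 0 source 1.0000
1 2 load 1.3333
2 4 source 1.5333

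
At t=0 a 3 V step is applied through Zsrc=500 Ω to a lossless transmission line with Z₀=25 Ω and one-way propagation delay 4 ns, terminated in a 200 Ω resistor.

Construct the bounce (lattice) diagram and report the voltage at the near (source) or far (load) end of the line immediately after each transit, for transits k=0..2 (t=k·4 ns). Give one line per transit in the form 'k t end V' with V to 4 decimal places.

0 0 source 0.1429
1 4 load 0.2540
2 8 source 0.3545

Γ_L=0.777778, Γ_S=0.904762; launch V₁=3·25/525=0.142857
k=0 src: V=0.1429
k=1 load: inc=0.142857, refl=0.142857·0.777778=0.1111; V=0.000000+0.142857+0.111111=0.2540
k=2 src: inc=0.111111, refl=0.111111·0.904762=0.1005; V=0.142857+0.111111+0.100529=0.3545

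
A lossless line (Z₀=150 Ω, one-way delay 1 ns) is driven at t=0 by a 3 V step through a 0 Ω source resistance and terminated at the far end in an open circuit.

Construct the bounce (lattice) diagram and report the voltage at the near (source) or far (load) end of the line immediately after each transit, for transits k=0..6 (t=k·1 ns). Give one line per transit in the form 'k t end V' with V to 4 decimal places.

0 0 source 3.0000
1 1 load 6.0000
2 2 source 3.0000
3 3 load 0.0000
4 4 source 3.0000
5 5 load 6.0000
6 6 source 3.0000

Γ_L=1.000000, Γ_S=-1.000000; launch V₁=3·150/150=3.000000
k=0 src: V=3.0000
k=1 load: inc=3.000000, refl=3.000000·1.000000=3.0000; V=0.000000+3.000000+3.000000=6.0000
k=2 src: inc=3.000000, refl=3.000000·-1.000000=-3.0000; V=3.000000+3.000000+-3.000000=3.0000
k=3 load: inc=-3.000000, refl=-3.000000·1.000000=-3.0000; V=6.000000+-3.000000+-3.000000=0.0000
k=4 src: inc=-3.000000, refl=-3.000000·-1.000000=3.0000; V=3.000000+-3.000000+3.000000=3.0000
k=5 load: inc=3.000000, refl=3.000000·1.000000=3.0000; V=0.000000+3.000000+3.000000=6.0000
k=6 src: inc=3.000000, refl=3.000000·-1.000000=-3.0000; V=3.000000+3.000000+-3.000000=3.0000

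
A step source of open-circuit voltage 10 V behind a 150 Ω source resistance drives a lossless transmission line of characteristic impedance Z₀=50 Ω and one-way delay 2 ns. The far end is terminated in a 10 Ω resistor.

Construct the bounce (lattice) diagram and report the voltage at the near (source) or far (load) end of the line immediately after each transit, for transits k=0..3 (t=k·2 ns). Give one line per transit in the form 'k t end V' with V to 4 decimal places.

0 0 source 2.5000
1 2 load 0.8333
2 4 source 0.0000
3 6 load 0.5556

Γ_L=-0.666667, Γ_S=0.500000; launch V₁=10·50/200=2.500000
k=0 src: V=2.5000
k=1 load: inc=2.500000, refl=2.500000·-0.666667=-1.6667; V=0.000000+2.500000+-1.666667=0.8333
k=2 src: inc=-1.666667, refl=-1.666667·0.500000=-0.8333; V=2.500000+-1.666667+-0.833333=0.0000
k=3 load: inc=-0.833333, refl=-0.833333·-0.666667=0.5556; V=0.833333+-0.833333+0.555556=0.5556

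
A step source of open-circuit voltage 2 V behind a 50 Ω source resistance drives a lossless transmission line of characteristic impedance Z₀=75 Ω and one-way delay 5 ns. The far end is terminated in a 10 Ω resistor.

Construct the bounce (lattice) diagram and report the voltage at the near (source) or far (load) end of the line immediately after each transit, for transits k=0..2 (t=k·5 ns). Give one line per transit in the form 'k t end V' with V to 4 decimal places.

0 0 source 1.2000
1 5 load 0.2824
2 10 source 0.4659

Γ_L=-0.764706, Γ_S=-0.200000; launch V₁=2·75/125=1.200000
k=0 src: V=1.2000
k=1 load: inc=1.200000, refl=1.200000·-0.764706=-0.9176; V=0.000000+1.200000+-0.917647=0.2824
k=2 src: inc=-0.917647, refl=-0.917647·-0.200000=0.1835; V=1.200000+-0.917647+0.183529=0.4659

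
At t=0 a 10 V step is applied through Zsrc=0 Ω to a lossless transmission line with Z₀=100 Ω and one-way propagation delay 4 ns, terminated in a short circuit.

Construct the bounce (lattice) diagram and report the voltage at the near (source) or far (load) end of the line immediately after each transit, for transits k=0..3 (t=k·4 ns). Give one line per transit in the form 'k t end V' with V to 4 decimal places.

Γ_L=-1.000000, Γ_S=-1.000000; launch V₁=10·100/100=10.000000
k=0 src: V=10.0000
k=1 load: inc=10.000000, refl=10.000000·-1.000000=-10.0000; V=0.000000+10.000000+-10.000000=0.0000
k=2 src: inc=-10.000000, refl=-10.000000·-1.000000=10.0000; V=10.000000+-10.000000+10.000000=10.0000
k=3 load: inc=10.000000, refl=10.000000·-1.000000=-10.0000; V=0.000000+10.000000+-10.000000=0.0000

0 0 source 10.0000
1 4 load 0.0000
2 8 source 10.0000
3 12 load 0.0000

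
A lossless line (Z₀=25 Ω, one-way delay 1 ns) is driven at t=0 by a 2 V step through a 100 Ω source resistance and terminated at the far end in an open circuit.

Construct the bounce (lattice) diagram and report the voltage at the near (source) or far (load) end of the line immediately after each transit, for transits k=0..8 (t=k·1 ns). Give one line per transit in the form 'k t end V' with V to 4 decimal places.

0 0 source 0.4000
1 1 load 0.8000
2 2 source 1.0400
3 3 load 1.2800
4 4 source 1.4240
5 5 load 1.5680
6 6 source 1.6544
7 7 load 1.7408
8 8 source 1.7926

Γ_L=1.000000, Γ_S=0.600000; launch V₁=2·25/125=0.400000
k=0 src: V=0.4000
k=1 load: inc=0.400000, refl=0.400000·1.000000=0.4000; V=0.000000+0.400000+0.400000=0.8000
k=2 src: inc=0.400000, refl=0.400000·0.600000=0.2400; V=0.400000+0.400000+0.240000=1.0400
k=3 load: inc=0.240000, refl=0.240000·1.000000=0.2400; V=0.800000+0.240000+0.240000=1.2800
k=4 src: inc=0.240000, refl=0.240000·0.600000=0.1440; V=1.040000+0.240000+0.144000=1.4240
k=5 load: inc=0.144000, refl=0.144000·1.000000=0.1440; V=1.280000+0.144000+0.144000=1.5680
k=6 src: inc=0.144000, refl=0.144000·0.600000=0.0864; V=1.424000+0.144000+0.086400=1.6544
k=7 load: inc=0.086400, refl=0.086400·1.000000=0.0864; V=1.568000+0.086400+0.086400=1.7408
k=8 src: inc=0.086400, refl=0.086400·0.600000=0.0518; V=1.654400+0.086400+0.051840=1.7926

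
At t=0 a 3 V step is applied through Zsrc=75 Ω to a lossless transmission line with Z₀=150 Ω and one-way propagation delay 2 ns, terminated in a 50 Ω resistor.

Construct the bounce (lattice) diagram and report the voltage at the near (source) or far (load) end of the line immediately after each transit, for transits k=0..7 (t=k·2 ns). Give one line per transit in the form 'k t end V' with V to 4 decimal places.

Γ_L=-0.500000, Γ_S=-0.333333; launch V₁=3·150/225=2.000000
k=0 src: V=2.0000
k=1 load: inc=2.000000, refl=2.000000·-0.500000=-1.0000; V=0.000000+2.000000+-1.000000=1.0000
k=2 src: inc=-1.000000, refl=-1.000000·-0.333333=0.3333; V=2.000000+-1.000000+0.333333=1.3333
k=3 load: inc=0.333333, refl=0.333333·-0.500000=-0.1667; V=1.000000+0.333333+-0.166667=1.1667
k=4 src: inc=-0.166667, refl=-0.166667·-0.333333=0.0556; V=1.333333+-0.166667+0.055556=1.2222
k=5 load: inc=0.055556, refl=0.055556·-0.500000=-0.0278; V=1.166667+0.055556+-0.027778=1.1944
k=6 src: inc=-0.027778, refl=-0.027778·-0.333333=0.0093; V=1.222222+-0.027778+0.009259=1.2037
k=7 load: inc=0.009259, refl=0.009259·-0.500000=-0.0046; V=1.194444+0.009259+-0.004630=1.1991

0 0 source 2.0000
1 2 load 1.0000
2 4 source 1.3333
3 6 load 1.1667
4 8 source 1.2222
5 10 load 1.1944
6 12 source 1.2037
7 14 load 1.1991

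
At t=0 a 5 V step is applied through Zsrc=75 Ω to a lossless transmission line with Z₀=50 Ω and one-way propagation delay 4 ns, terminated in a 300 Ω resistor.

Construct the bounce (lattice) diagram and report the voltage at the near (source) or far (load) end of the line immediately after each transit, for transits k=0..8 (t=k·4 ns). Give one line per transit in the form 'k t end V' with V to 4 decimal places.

Γ_L=0.714286, Γ_S=0.200000; launch V₁=5·50/125=2.000000
k=0 src: V=2.0000
k=1 load: inc=2.000000, refl=2.000000·0.714286=1.4286; V=0.000000+2.000000+1.428571=3.4286
k=2 src: inc=1.428571, refl=1.428571·0.200000=0.2857; V=2.000000+1.428571+0.285714=3.7143
k=3 load: inc=0.285714, refl=0.285714·0.714286=0.2041; V=3.428571+0.285714+0.204082=3.9184
k=4 src: inc=0.204082, refl=0.204082·0.200000=0.0408; V=3.714286+0.204082+0.040816=3.9592
k=5 load: inc=0.040816, refl=0.040816·0.714286=0.0292; V=3.918367+0.040816+0.029155=3.9883
k=6 src: inc=0.029155, refl=0.029155·0.200000=0.0058; V=3.959184+0.029155+0.005831=3.9942
k=7 load: inc=0.005831, refl=0.005831·0.714286=0.0042; V=3.988338+0.005831+0.004165=3.9983
k=8 src: inc=0.004165, refl=0.004165·0.200000=0.0008; V=3.994169+0.004165+0.000833=3.9992

0 0 source 2.0000
1 4 load 3.4286
2 8 source 3.7143
3 12 load 3.9184
4 16 source 3.9592
5 20 load 3.9883
6 24 source 3.9942
7 28 load 3.9983
8 32 source 3.9992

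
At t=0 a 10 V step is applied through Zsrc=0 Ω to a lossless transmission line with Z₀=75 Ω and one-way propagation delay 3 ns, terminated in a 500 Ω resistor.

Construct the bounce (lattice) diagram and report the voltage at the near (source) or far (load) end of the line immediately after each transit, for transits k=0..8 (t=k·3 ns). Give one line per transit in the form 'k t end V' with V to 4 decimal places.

0 0 source 10.0000
1 3 load 17.3913
2 6 source 10.0000
3 9 load 4.5369
4 12 source 10.0000
5 15 load 14.0380
6 18 source 10.0000
7 21 load 7.0154
8 24 source 10.0000

Γ_L=0.739130, Γ_S=-1.000000; launch V₁=10·75/75=10.000000
k=0 src: V=10.0000
k=1 load: inc=10.000000, refl=10.000000·0.739130=7.3913; V=0.000000+10.000000+7.391304=17.3913
k=2 src: inc=7.391304, refl=7.391304·-1.000000=-7.3913; V=10.000000+7.391304+-7.391304=10.0000
k=3 load: inc=-7.391304, refl=-7.391304·0.739130=-5.4631; V=17.391304+-7.391304+-5.463138=4.5369
k=4 src: inc=-5.463138, refl=-5.463138·-1.000000=5.4631; V=10.000000+-5.463138+5.463138=10.0000
k=5 load: inc=5.463138, refl=5.463138·0.739130=4.0380; V=4.536862+5.463138+4.037972=14.0380
k=6 src: inc=4.037972, refl=4.037972·-1.000000=-4.0380; V=10.000000+4.037972+-4.037972=10.0000
k=7 load: inc=-4.037972, refl=-4.037972·0.739130=-2.9846; V=14.037972+-4.037972+-2.984588=7.0154
k=8 src: inc=-2.984588, refl=-2.984588·-1.000000=2.9846; V=10.000000+-2.984588+2.984588=10.0000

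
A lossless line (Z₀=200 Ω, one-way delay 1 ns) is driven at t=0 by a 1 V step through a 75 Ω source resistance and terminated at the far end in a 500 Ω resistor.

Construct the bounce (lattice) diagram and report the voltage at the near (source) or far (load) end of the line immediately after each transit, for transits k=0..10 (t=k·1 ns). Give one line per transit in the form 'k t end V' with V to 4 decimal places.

0 0 source 0.7273
1 1 load 1.0390
2 2 source 0.8973
3 3 load 0.8366
4 4 source 0.8642
5 5 load 0.8760
6 6 source 0.8706
7 7 load 0.8683
8 8 source 0.8694
9 9 load 0.8698
10 10 source 0.8696

Γ_L=0.428571, Γ_S=-0.454545; launch V₁=1·200/275=0.727273
k=0 src: V=0.7273
k=1 load: inc=0.727273, refl=0.727273·0.428571=0.3117; V=0.000000+0.727273+0.311688=1.0390
k=2 src: inc=0.311688, refl=0.311688·-0.454545=-0.1417; V=0.727273+0.311688+-0.141677=0.8973
k=3 load: inc=-0.141677, refl=-0.141677·0.428571=-0.0607; V=1.038961+-0.141677+-0.060719=0.8366
k=4 src: inc=-0.060719, refl=-0.060719·-0.454545=0.0276; V=0.897285+-0.060719+0.027599=0.8642
k=5 load: inc=0.027599, refl=0.027599·0.428571=0.0118; V=0.836566+0.027599+0.011828=0.8760
k=6 src: inc=0.011828, refl=0.011828·-0.454545=-0.0054; V=0.864165+0.011828+-0.005376=0.8706
k=7 load: inc=-0.005376, refl=-0.005376·0.428571=-0.0023; V=0.875994+-0.005376+-0.002304=0.8683
k=8 src: inc=-0.002304, refl=-0.002304·-0.454545=0.0010; V=0.870617+-0.002304+0.001047=0.8694
k=9 load: inc=0.001047, refl=0.001047·0.428571=0.0004; V=0.868313+0.001047+0.000449=0.8698
k=10 src: inc=0.000449, refl=0.000449·-0.454545=-0.0002; V=0.869360+0.000449+-0.000204=0.8696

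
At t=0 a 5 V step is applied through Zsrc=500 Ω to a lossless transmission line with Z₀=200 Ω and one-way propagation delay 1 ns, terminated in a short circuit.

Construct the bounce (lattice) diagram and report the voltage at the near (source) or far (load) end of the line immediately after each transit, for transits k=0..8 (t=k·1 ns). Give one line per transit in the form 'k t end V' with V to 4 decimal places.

0 0 source 1.4286
1 1 load 0.0000
2 2 source -0.6122
3 3 load 0.0000
4 4 source 0.2624
5 5 load 0.0000
6 6 source -0.1125
7 7 load 0.0000
8 8 source 0.0482

Γ_L=-1.000000, Γ_S=0.428571; launch V₁=5·200/700=1.428571
k=0 src: V=1.4286
k=1 load: inc=1.428571, refl=1.428571·-1.000000=-1.4286; V=0.000000+1.428571+-1.428571=0.0000
k=2 src: inc=-1.428571, refl=-1.428571·0.428571=-0.6122; V=1.428571+-1.428571+-0.612245=-0.6122
k=3 load: inc=-0.612245, refl=-0.612245·-1.000000=0.6122; V=0.000000+-0.612245+0.612245=0.0000
k=4 src: inc=0.612245, refl=0.612245·0.428571=0.2624; V=-0.612245+0.612245+0.262391=0.2624
k=5 load: inc=0.262391, refl=0.262391·-1.000000=-0.2624; V=0.000000+0.262391+-0.262391=0.0000
k=6 src: inc=-0.262391, refl=-0.262391·0.428571=-0.1125; V=0.262391+-0.262391+-0.112453=-0.1125
k=7 load: inc=-0.112453, refl=-0.112453·-1.000000=0.1125; V=0.000000+-0.112453+0.112453=0.0000
k=8 src: inc=0.112453, refl=0.112453·0.428571=0.0482; V=-0.112453+0.112453+0.048194=0.0482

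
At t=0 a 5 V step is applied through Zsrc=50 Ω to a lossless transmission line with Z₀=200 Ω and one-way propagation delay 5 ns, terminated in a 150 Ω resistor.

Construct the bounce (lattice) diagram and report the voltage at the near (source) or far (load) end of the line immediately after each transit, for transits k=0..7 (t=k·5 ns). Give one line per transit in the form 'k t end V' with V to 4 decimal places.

Γ_L=-0.142857, Γ_S=-0.600000; launch V₁=5·200/250=4.000000
k=0 src: V=4.0000
k=1 load: inc=4.000000, refl=4.000000·-0.142857=-0.5714; V=0.000000+4.000000+-0.571429=3.4286
k=2 src: inc=-0.571429, refl=-0.571429·-0.600000=0.3429; V=4.000000+-0.571429+0.342857=3.7714
k=3 load: inc=0.342857, refl=0.342857·-0.142857=-0.0490; V=3.428571+0.342857+-0.048980=3.7224
k=4 src: inc=-0.048980, refl=-0.048980·-0.600000=0.0294; V=3.771429+-0.048980+0.029388=3.7518
k=5 load: inc=0.029388, refl=0.029388·-0.142857=-0.0042; V=3.722449+0.029388+-0.004198=3.7476
k=6 src: inc=-0.004198, refl=-0.004198·-0.600000=0.0025; V=3.751837+-0.004198+0.002519=3.7502
k=7 load: inc=0.002519, refl=0.002519·-0.142857=-0.0004; V=3.747638+0.002519+-0.000360=3.7498

0 0 source 4.0000
1 5 load 3.4286
2 10 source 3.7714
3 15 load 3.7224
4 20 source 3.7518
5 25 load 3.7476
6 30 source 3.7502
7 35 load 3.7498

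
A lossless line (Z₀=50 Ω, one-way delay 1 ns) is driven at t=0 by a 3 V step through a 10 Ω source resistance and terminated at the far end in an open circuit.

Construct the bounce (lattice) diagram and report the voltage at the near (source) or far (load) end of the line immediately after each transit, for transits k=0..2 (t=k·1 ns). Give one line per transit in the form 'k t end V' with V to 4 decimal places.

0 0 source 2.5000
1 1 load 5.0000
2 2 source 3.3333

Γ_L=1.000000, Γ_S=-0.666667; launch V₁=3·50/60=2.500000
k=0 src: V=2.5000
k=1 load: inc=2.500000, refl=2.500000·1.000000=2.5000; V=0.000000+2.500000+2.500000=5.0000
k=2 src: inc=2.500000, refl=2.500000·-0.666667=-1.6667; V=2.500000+2.500000+-1.666667=3.3333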